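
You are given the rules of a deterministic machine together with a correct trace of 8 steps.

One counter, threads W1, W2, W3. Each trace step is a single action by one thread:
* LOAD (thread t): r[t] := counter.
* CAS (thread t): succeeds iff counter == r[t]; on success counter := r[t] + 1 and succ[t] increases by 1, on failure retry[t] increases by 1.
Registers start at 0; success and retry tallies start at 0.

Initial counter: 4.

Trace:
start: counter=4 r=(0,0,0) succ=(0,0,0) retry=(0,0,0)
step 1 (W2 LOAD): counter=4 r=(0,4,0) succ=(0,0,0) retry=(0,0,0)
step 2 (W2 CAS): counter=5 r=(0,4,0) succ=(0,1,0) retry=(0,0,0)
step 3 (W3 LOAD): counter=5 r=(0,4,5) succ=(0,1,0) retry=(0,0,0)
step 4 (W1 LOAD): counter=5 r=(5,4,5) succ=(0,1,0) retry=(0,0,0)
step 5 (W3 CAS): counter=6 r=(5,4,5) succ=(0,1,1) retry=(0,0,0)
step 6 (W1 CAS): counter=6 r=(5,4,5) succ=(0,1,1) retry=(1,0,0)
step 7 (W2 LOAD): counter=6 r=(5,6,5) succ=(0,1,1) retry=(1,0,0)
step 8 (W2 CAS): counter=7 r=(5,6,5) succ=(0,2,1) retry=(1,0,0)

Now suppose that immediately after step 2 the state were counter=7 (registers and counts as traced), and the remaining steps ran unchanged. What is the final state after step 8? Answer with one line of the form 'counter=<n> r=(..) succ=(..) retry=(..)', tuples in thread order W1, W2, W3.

counter=9 r=(7,8,7) succ=(0,2,1) retry=(1,0,0)

state after step 2 := counter=7 r=(0,4,0) succ=(0,1,0) retry=(0,0,0)
step 3 (W3 LOAD): counter=7 r=(0,4,7) succ=(0,1,0) retry=(0,0,0)
step 4 (W1 LOAD): counter=7 r=(7,4,7) succ=(0,1,0) retry=(0,0,0)
step 5 (W3 CAS): counter=8 r=(7,4,7) succ=(0,1,1) retry=(0,0,0)
step 6 (W1 CAS): counter=8 r=(7,4,7) succ=(0,1,1) retry=(1,0,0)
step 7 (W2 LOAD): counter=8 r=(7,8,7) succ=(0,1,1) retry=(1,0,0)
step 8 (W2 CAS): counter=9 r=(7,8,7) succ=(0,2,1) retry=(1,0,0)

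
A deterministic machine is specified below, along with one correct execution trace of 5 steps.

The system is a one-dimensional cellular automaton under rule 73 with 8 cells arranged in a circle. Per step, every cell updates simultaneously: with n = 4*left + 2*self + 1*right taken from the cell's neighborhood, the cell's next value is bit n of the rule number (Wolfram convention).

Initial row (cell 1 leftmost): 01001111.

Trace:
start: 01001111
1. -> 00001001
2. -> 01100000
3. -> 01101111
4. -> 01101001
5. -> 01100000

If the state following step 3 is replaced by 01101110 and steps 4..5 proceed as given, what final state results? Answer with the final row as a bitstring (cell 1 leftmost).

01100000

state after step 3 := 01101110
4. -> 01101010
5. -> 01100000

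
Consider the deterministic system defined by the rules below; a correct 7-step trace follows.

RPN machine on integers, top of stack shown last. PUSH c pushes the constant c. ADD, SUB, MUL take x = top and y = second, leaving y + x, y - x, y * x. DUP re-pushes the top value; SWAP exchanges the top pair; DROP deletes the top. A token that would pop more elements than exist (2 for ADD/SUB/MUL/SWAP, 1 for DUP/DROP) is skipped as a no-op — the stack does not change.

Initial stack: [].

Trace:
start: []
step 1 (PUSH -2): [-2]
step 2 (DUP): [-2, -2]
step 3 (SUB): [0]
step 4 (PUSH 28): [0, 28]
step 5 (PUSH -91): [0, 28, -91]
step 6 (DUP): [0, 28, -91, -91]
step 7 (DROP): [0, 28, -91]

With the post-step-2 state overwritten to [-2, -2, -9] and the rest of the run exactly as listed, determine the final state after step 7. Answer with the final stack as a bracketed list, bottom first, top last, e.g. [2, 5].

[-2, 7, 28, -91]

state after step 2 := [-2, -2, -9]
step 3 (SUB): [-2, 7]
step 4 (PUSH 28): [-2, 7, 28]
step 5 (PUSH -91): [-2, 7, 28, -91]
step 6 (DUP): [-2, 7, 28, -91, -91]
step 7 (DROP): [-2, 7, 28, -91]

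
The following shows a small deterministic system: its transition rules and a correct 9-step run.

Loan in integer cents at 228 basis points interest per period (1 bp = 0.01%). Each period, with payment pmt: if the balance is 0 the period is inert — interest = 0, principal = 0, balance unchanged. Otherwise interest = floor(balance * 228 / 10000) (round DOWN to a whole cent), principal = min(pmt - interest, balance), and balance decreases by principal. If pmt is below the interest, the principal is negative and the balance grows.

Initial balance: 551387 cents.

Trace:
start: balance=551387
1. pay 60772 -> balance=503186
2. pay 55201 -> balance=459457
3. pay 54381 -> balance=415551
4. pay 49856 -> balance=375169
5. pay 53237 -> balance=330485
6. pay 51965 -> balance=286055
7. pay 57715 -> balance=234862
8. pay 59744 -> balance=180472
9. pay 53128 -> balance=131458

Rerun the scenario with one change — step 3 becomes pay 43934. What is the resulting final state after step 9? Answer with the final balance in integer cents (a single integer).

143418

(re-executing from step 3 with the substitution; state before step 3: balance=459457)
3. pay 43934 -> balance=425998
4. pay 49856 -> balance=385854
5. pay 53237 -> balance=341414
6. pay 51965 -> balance=297233
7. pay 57715 -> balance=246294
8. pay 59744 -> balance=192165
9. pay 53128 -> balance=143418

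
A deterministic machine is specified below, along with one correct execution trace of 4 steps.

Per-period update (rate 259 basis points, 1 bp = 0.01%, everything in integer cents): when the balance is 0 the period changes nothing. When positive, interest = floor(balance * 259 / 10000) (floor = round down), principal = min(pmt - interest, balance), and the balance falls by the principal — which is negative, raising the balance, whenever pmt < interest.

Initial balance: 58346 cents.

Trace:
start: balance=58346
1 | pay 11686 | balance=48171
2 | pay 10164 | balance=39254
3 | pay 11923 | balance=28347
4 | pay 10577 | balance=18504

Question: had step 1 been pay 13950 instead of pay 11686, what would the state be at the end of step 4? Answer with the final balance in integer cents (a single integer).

16059

(re-executing from step 1 with the substitution; state before step 1: balance=58346)
1 | pay 13950 | balance=45907
2 | pay 10164 | balance=36931
3 | pay 11923 | balance=25964
4 | pay 10577 | balance=16059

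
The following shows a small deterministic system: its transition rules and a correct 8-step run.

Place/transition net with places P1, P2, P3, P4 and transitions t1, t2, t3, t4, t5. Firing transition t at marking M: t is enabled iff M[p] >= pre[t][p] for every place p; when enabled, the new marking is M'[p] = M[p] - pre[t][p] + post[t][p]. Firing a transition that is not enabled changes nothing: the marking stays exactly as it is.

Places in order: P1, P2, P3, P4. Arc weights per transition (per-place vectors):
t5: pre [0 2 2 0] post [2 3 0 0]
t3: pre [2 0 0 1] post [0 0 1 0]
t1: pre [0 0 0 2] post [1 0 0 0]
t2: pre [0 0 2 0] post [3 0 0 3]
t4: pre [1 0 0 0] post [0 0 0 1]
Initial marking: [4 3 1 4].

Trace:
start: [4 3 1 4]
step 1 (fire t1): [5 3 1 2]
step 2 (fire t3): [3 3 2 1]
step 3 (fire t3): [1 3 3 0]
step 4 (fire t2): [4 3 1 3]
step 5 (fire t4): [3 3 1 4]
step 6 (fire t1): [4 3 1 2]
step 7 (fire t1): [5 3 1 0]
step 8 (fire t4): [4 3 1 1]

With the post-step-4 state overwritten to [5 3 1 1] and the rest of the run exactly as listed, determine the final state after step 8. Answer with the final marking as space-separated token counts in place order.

state after step 4 := [5 3 1 1]
step 5 (fire t4): [4 3 1 2]
step 6 (fire t1): [5 3 1 0]
step 7 (fire t1): [5 3 1 0]
step 8 (fire t4): [4 3 1 1]

4 3 1 1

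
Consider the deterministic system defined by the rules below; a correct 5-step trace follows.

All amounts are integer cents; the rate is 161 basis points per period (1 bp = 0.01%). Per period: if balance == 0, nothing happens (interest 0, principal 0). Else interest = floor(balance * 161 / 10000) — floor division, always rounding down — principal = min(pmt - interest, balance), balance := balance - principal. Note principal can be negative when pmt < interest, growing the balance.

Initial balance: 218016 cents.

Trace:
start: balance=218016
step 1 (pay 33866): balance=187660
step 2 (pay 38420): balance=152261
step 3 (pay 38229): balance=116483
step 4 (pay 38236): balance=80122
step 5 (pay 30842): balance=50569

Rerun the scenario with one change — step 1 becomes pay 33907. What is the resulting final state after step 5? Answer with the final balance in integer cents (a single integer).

(re-executing from step 1 with the substitution; state before step 1: balance=218016)
step 1 (pay 33907): balance=187619
step 2 (pay 38420): balance=152219
step 3 (pay 38229): balance=116440
step 4 (pay 38236): balance=80078
step 5 (pay 30842): balance=50525

50525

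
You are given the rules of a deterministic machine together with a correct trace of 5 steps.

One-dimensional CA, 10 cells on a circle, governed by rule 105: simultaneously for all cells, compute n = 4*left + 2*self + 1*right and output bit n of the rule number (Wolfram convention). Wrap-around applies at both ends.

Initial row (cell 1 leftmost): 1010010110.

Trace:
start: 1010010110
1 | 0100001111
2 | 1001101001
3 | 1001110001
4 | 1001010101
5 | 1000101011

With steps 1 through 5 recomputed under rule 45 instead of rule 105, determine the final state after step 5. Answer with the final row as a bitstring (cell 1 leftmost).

0100100010

(re-executing steps 1..5 under rule 45; state before step 1: 1010010110)
1 | 1110011101
2 | 0000010011
3 | 0111010010
4 | 0100110010
5 | 0100100010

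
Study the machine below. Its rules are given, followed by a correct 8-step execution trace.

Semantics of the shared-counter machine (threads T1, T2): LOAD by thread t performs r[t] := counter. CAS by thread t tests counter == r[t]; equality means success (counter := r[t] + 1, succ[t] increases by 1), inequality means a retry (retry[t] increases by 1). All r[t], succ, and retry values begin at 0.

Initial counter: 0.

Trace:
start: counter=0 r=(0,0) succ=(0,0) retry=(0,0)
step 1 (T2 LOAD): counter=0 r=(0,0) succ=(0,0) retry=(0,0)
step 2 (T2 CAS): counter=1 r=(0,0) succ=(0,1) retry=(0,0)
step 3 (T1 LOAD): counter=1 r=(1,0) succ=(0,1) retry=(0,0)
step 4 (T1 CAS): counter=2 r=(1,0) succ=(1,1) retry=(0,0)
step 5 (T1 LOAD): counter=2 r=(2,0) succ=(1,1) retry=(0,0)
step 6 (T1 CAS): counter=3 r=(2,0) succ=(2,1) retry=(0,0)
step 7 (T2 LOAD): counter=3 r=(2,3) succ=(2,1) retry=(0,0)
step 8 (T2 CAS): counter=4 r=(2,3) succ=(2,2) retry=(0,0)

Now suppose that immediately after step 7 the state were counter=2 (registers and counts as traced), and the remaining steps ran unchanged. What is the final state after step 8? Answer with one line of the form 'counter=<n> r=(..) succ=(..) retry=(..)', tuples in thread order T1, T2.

state after step 7 := counter=2 r=(2,3) succ=(2,1) retry=(0,0)
step 8 (T2 CAS): counter=2 r=(2,3) succ=(2,1) retry=(0,1)

counter=2 r=(2,3) succ=(2,1) retry=(0,1)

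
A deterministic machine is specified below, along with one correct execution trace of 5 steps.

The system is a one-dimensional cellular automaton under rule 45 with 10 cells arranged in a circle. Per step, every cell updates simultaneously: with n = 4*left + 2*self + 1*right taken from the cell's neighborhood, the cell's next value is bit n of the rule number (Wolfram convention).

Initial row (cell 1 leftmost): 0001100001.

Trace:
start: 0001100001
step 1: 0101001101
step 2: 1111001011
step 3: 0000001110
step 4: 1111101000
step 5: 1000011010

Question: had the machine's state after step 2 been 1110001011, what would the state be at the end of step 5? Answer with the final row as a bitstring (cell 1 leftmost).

state after step 2 := 1110001011
step 3: 0000101110
step 4: 1110111000
step 5: 1001100010

1001100010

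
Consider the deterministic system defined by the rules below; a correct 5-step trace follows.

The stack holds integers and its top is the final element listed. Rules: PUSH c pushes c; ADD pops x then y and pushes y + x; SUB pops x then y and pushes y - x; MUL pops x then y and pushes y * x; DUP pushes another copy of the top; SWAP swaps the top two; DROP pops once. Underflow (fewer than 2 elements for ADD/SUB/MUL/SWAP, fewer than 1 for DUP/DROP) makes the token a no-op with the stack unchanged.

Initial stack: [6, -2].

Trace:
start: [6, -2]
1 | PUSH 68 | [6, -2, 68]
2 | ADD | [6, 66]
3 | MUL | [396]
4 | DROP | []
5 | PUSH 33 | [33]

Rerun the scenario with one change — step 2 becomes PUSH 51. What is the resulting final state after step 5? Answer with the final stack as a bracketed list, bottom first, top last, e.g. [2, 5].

(re-executing from step 2 with the substitution; state before step 2: [6, -2, 68])
2 | PUSH 51 | [6, -2, 68, 51]
3 | MUL | [6, -2, 3468]
4 | DROP | [6, -2]
5 | PUSH 33 | [6, -2, 33]

[6, -2, 33]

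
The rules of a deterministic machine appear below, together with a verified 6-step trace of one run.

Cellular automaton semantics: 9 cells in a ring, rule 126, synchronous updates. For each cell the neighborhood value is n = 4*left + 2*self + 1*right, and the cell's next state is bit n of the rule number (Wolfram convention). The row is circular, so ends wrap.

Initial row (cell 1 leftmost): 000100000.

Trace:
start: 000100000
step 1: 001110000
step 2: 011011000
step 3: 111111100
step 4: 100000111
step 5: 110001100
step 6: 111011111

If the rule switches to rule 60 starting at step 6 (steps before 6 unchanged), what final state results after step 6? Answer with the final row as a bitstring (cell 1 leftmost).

101001010

(re-executing step 6 under rule 60; state before step 6: 110001100)
step 6: 101001010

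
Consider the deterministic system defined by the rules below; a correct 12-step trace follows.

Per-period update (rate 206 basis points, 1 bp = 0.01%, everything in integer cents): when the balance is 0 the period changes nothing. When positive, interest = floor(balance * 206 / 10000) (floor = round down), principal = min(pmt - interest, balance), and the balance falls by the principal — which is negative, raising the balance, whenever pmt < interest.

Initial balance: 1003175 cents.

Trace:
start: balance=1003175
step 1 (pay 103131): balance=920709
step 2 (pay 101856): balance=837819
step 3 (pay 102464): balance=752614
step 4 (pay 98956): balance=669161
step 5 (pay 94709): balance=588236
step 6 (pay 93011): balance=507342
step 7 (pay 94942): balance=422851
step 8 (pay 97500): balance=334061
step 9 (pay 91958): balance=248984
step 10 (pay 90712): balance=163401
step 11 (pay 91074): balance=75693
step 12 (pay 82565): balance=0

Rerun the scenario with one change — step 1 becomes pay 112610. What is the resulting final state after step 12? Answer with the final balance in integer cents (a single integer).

0

(re-executing from step 1 with the substitution; state before step 1: balance=1003175)
step 1 (pay 112610): balance=911230
step 2 (pay 101856): balance=828145
step 3 (pay 102464): balance=742740
step 4 (pay 98956): balance=659084
step 5 (pay 94709): balance=577952
step 6 (pay 93011): balance=496846
step 7 (pay 94942): balance=412139
step 8 (pay 97500): balance=323129
step 9 (pay 91958): balance=237827
step 10 (pay 90712): balance=152014
step 11 (pay 91074): balance=64071
step 12 (pay 82565): balance=0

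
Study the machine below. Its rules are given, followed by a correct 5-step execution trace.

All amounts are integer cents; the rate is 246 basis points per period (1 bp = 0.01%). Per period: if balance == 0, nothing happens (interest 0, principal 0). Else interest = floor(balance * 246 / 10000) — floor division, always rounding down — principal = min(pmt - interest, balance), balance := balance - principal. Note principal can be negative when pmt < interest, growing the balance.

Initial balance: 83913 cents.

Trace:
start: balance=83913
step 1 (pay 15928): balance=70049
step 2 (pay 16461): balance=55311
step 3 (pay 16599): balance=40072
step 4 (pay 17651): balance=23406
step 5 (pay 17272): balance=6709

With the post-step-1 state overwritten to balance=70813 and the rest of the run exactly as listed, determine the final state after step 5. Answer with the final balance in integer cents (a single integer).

7550

state after step 1 := balance=70813
step 2 (pay 16461): balance=56093
step 3 (pay 16599): balance=40873
step 4 (pay 17651): balance=24227
step 5 (pay 17272): balance=7550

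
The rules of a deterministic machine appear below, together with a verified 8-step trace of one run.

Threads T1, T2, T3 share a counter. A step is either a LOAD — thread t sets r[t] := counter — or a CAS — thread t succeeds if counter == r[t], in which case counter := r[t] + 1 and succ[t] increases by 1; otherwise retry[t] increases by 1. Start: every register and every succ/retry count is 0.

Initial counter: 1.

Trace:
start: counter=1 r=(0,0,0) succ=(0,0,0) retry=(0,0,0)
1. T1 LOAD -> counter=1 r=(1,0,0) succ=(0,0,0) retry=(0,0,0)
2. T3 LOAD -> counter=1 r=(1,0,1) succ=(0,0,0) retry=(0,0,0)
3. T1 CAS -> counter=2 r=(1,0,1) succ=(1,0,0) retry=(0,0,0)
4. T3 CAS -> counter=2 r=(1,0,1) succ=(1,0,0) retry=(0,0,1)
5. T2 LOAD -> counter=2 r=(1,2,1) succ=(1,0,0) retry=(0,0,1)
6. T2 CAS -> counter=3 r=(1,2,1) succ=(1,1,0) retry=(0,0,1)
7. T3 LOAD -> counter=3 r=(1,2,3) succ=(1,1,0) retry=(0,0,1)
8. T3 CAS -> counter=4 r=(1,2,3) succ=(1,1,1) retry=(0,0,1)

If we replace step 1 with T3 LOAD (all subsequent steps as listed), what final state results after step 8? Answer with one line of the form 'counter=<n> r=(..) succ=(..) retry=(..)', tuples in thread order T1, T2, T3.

counter=4 r=(0,2,3) succ=(0,1,2) retry=(1,0,0)

(re-executing from step 1 with the substitution; state before step 1: counter=1 r=(0,0,0) succ=(0,0,0) retry=(0,0,0))
1. T3 LOAD -> counter=1 r=(0,0,1) succ=(0,0,0) retry=(0,0,0)
2. T3 LOAD -> counter=1 r=(0,0,1) succ=(0,0,0) retry=(0,0,0)
3. T1 CAS -> counter=1 r=(0,0,1) succ=(0,0,0) retry=(1,0,0)
4. T3 CAS -> counter=2 r=(0,0,1) succ=(0,0,1) retry=(1,0,0)
5. T2 LOAD -> counter=2 r=(0,2,1) succ=(0,0,1) retry=(1,0,0)
6. T2 CAS -> counter=3 r=(0,2,1) succ=(0,1,1) retry=(1,0,0)
7. T3 LOAD -> counter=3 r=(0,2,3) succ=(0,1,1) retry=(1,0,0)
8. T3 CAS -> counter=4 r=(0,2,3) succ=(0,1,2) retry=(1,0,0)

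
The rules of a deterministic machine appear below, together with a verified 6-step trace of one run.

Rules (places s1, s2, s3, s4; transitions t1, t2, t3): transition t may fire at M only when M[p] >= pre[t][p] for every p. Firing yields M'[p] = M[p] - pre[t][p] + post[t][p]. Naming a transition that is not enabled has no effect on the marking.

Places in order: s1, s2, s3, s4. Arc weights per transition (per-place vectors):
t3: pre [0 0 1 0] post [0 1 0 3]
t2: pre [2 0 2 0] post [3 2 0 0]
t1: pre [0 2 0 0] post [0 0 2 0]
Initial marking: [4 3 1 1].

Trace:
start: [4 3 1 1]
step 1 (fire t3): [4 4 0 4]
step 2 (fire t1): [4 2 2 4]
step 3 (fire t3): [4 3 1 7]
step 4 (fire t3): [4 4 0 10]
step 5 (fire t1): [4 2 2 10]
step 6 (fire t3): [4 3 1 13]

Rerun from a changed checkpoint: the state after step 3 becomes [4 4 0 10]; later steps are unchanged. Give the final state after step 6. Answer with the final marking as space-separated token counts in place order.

4 3 1 13

state after step 3 := [4 4 0 10]
step 4 (fire t3): [4 4 0 10]
step 5 (fire t1): [4 2 2 10]
step 6 (fire t3): [4 3 1 13]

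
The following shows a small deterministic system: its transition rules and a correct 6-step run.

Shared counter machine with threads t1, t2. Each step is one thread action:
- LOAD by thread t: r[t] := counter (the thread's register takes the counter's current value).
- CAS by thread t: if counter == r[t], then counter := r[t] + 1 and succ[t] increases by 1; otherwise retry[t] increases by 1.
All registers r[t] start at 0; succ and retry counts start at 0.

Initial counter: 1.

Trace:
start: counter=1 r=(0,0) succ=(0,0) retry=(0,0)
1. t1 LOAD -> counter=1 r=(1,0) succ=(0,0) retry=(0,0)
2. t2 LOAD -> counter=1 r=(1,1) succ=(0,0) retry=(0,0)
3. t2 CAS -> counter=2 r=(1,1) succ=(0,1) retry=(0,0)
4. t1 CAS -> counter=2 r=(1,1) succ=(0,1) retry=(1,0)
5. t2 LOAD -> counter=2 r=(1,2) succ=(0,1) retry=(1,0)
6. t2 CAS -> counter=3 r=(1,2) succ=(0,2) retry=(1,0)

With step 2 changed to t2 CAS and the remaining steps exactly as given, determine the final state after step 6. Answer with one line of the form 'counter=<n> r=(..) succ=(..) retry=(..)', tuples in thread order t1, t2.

counter=3 r=(1,2) succ=(1,1) retry=(0,2)

(re-executing from step 2 with the substitution; state before step 2: counter=1 r=(1,0) succ=(0,0) retry=(0,0))
2. t2 CAS -> counter=1 r=(1,0) succ=(0,0) retry=(0,1)
3. t2 CAS -> counter=1 r=(1,0) succ=(0,0) retry=(0,2)
4. t1 CAS -> counter=2 r=(1,0) succ=(1,0) retry=(0,2)
5. t2 LOAD -> counter=2 r=(1,2) succ=(1,0) retry=(0,2)
6. t2 CAS -> counter=3 r=(1,2) succ=(1,1) retry=(0,2)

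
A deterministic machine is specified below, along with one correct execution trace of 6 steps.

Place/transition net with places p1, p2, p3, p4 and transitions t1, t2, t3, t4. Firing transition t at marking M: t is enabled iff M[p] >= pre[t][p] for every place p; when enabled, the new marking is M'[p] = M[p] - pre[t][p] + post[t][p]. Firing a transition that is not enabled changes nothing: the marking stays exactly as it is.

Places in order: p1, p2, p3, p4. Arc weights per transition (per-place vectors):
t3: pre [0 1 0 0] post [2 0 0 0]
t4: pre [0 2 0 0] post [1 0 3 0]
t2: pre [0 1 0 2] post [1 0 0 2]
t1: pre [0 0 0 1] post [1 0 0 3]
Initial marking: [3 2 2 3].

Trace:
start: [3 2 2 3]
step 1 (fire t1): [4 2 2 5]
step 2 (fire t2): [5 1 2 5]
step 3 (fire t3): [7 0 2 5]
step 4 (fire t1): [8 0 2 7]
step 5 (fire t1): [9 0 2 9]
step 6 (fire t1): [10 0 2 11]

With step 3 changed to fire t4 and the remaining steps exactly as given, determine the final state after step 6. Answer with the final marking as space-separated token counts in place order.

8 1 2 11

(re-executing from step 3 with the substitution; state before step 3: [5 1 2 5])
step 3 (fire t4): [5 1 2 5]
step 4 (fire t1): [6 1 2 7]
step 5 (fire t1): [7 1 2 9]
step 6 (fire t1): [8 1 2 11]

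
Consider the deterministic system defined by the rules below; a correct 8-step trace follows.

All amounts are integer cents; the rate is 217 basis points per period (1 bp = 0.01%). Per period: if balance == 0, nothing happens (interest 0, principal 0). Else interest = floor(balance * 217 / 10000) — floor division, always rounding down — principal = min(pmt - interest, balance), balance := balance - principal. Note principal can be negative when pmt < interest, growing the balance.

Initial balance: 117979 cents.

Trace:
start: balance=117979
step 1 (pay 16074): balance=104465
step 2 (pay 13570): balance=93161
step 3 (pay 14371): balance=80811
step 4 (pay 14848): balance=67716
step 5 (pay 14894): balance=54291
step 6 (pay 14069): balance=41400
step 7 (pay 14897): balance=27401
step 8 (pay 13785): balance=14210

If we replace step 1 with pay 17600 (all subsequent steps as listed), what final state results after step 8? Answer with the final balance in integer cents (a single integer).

(re-executing from step 1 with the substitution; state before step 1: balance=117979)
step 1 (pay 17600): balance=102939
step 2 (pay 13570): balance=91602
step 3 (pay 14371): balance=79218
step 4 (pay 14848): balance=66089
step 5 (pay 14894): balance=52629
step 6 (pay 14069): balance=39702
step 7 (pay 14897): balance=25666
step 8 (pay 13785): balance=12437

12437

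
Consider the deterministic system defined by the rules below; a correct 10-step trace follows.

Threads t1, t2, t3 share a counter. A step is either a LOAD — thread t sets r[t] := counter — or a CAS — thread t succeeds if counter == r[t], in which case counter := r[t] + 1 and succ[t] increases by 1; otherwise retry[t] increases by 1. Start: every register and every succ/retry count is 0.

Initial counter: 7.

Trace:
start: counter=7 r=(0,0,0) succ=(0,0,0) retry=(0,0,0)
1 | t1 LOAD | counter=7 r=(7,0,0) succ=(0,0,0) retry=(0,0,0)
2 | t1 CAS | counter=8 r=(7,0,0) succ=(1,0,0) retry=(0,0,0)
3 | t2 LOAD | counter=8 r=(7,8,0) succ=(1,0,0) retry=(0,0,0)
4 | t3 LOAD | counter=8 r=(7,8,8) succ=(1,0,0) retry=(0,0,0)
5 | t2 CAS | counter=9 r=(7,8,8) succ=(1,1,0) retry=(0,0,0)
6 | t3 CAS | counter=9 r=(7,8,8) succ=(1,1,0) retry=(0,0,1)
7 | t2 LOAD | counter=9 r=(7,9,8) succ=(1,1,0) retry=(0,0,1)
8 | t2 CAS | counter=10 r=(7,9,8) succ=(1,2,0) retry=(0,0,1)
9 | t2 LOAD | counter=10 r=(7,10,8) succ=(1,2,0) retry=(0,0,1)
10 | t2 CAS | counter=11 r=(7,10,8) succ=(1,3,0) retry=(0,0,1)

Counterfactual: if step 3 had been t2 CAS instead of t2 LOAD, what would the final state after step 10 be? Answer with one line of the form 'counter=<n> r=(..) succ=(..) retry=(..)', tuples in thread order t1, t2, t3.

(re-executing from step 3 with the substitution; state before step 3: counter=8 r=(7,0,0) succ=(1,0,0) retry=(0,0,0))
3 | t2 CAS | counter=8 r=(7,0,0) succ=(1,0,0) retry=(0,1,0)
4 | t3 LOAD | counter=8 r=(7,0,8) succ=(1,0,0) retry=(0,1,0)
5 | t2 CAS | counter=8 r=(7,0,8) succ=(1,0,0) retry=(0,2,0)
6 | t3 CAS | counter=9 r=(7,0,8) succ=(1,0,1) retry=(0,2,0)
7 | t2 LOAD | counter=9 r=(7,9,8) succ=(1,0,1) retry=(0,2,0)
8 | t2 CAS | counter=10 r=(7,9,8) succ=(1,1,1) retry=(0,2,0)
9 | t2 LOAD | counter=10 r=(7,10,8) succ=(1,1,1) retry=(0,2,0)
10 | t2 CAS | counter=11 r=(7,10,8) succ=(1,2,1) retry=(0,2,0)

counter=11 r=(7,10,8) succ=(1,2,1) retry=(0,2,0)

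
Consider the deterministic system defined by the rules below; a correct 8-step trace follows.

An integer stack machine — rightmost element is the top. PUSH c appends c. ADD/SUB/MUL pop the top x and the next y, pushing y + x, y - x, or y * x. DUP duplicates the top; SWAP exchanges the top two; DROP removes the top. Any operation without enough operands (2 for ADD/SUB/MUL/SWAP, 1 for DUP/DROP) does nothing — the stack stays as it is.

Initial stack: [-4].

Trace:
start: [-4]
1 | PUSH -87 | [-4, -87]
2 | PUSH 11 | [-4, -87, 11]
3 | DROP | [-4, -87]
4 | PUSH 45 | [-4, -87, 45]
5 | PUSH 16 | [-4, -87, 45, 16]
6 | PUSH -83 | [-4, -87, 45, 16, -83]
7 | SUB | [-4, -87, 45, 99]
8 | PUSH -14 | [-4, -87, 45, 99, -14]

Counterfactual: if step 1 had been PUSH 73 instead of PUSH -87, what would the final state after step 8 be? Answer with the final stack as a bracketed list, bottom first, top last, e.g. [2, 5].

(re-executing from step 1 with the substitution; state before step 1: [-4])
1 | PUSH 73 | [-4, 73]
2 | PUSH 11 | [-4, 73, 11]
3 | DROP | [-4, 73]
4 | PUSH 45 | [-4, 73, 45]
5 | PUSH 16 | [-4, 73, 45, 16]
6 | PUSH -83 | [-4, 73, 45, 16, -83]
7 | SUB | [-4, 73, 45, 99]
8 | PUSH -14 | [-4, 73, 45, 99, -14]

[-4, 73, 45, 99, -14]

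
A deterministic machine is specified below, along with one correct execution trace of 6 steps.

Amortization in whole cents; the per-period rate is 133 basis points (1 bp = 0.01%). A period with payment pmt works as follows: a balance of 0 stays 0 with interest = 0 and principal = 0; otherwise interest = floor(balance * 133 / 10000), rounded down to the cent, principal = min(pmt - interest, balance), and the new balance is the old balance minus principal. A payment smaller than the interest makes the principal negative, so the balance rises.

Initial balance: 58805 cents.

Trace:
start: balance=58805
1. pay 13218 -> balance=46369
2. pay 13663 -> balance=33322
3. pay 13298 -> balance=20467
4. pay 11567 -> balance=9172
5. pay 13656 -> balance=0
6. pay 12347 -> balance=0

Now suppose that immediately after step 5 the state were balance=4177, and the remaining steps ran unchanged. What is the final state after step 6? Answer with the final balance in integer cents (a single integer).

state after step 5 := balance=4177
6. pay 12347 -> balance=0

0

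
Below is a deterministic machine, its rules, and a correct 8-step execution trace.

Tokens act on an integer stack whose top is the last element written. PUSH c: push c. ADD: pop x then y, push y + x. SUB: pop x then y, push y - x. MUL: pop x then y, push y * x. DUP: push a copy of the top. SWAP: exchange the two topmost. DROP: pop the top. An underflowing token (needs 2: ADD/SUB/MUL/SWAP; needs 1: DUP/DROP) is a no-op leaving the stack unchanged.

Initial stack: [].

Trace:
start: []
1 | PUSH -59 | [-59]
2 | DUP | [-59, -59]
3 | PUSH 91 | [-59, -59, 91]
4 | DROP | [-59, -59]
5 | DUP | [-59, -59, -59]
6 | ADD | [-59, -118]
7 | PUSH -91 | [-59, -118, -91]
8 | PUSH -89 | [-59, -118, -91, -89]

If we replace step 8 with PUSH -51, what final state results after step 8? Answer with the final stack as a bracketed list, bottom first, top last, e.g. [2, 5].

[-59, -118, -91, -51]

(re-executing from step 8 with the substitution; state before step 8: [-59, -118, -91])
8 | PUSH -51 | [-59, -118, -91, -51]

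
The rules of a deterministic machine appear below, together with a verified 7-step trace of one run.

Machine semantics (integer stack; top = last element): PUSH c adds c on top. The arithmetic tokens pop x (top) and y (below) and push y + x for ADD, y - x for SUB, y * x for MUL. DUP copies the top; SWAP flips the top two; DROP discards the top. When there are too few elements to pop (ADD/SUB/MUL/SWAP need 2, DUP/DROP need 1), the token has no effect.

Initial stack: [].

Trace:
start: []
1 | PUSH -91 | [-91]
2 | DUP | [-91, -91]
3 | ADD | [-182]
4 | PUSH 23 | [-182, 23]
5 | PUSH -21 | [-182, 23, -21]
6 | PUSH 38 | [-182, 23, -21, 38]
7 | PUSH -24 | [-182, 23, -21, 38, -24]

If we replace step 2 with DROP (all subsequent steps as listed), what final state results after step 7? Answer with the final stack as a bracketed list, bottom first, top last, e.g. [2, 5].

(re-executing from step 2 with the substitution; state before step 2: [-91])
2 | DROP | []
3 | ADD | []
4 | PUSH 23 | [23]
5 | PUSH -21 | [23, -21]
6 | PUSH 38 | [23, -21, 38]
7 | PUSH -24 | [23, -21, 38, -24]

[23, -21, 38, -24]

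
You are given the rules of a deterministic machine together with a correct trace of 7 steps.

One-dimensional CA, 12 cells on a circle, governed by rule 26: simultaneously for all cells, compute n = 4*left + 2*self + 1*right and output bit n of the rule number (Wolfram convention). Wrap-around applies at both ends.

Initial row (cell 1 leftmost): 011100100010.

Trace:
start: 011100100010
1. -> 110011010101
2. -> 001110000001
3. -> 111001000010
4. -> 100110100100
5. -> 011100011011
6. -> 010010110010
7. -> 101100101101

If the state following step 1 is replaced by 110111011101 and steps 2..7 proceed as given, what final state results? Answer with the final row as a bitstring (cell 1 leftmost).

000000000000

state after step 1 := 110111011101
2. -> 000100010001
3. -> 101010101010
4. -> 000000000000
5. -> 000000000000
6. -> 000000000000
7. -> 000000000000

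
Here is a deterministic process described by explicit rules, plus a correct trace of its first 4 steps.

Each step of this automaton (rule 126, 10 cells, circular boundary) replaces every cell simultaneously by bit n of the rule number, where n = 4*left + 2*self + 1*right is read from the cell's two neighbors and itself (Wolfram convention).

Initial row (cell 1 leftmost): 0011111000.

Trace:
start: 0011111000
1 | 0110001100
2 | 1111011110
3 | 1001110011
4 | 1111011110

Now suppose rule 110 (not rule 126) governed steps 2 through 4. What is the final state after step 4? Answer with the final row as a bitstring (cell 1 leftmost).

1111111111

(re-executing steps 2..4 under rule 110; state before step 2: 0110001100)
2 | 1110011100
3 | 1010110101
4 | 1111111111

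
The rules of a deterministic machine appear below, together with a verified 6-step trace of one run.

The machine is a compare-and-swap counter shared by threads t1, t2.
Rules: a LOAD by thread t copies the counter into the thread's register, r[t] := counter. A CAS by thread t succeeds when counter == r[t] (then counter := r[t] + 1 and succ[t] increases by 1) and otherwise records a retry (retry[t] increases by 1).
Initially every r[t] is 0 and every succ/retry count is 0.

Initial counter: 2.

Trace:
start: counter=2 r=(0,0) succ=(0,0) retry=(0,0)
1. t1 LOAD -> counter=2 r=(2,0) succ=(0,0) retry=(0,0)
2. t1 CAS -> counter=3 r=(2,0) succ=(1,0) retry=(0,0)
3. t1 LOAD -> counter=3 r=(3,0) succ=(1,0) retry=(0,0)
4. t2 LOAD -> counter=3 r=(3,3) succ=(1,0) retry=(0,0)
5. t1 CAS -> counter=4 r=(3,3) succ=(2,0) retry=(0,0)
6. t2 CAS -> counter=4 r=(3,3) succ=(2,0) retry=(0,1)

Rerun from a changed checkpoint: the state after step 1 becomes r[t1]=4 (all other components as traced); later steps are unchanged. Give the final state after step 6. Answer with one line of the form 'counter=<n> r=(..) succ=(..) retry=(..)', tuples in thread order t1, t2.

state after step 1 := counter=2 r=(4,0) succ=(0,0) retry=(0,0)
2. t1 CAS -> counter=2 r=(4,0) succ=(0,0) retry=(1,0)
3. t1 LOAD -> counter=2 r=(2,0) succ=(0,0) retry=(1,0)
4. t2 LOAD -> counter=2 r=(2,2) succ=(0,0) retry=(1,0)
5. t1 CAS -> counter=3 r=(2,2) succ=(1,0) retry=(1,0)
6. t2 CAS -> counter=3 r=(2,2) succ=(1,0) retry=(1,1)

counter=3 r=(2,2) succ=(1,0) retry=(1,1)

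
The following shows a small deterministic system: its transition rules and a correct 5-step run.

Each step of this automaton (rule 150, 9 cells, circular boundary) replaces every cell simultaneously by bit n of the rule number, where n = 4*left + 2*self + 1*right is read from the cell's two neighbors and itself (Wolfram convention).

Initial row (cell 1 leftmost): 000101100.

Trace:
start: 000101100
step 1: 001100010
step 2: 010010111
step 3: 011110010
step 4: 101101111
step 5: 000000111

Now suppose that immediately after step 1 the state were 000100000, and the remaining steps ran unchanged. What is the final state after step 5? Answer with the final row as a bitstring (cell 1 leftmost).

state after step 1 := 000100000
step 2: 001110000
step 3: 010101000
step 4: 110101100
step 5: 000100011

000100011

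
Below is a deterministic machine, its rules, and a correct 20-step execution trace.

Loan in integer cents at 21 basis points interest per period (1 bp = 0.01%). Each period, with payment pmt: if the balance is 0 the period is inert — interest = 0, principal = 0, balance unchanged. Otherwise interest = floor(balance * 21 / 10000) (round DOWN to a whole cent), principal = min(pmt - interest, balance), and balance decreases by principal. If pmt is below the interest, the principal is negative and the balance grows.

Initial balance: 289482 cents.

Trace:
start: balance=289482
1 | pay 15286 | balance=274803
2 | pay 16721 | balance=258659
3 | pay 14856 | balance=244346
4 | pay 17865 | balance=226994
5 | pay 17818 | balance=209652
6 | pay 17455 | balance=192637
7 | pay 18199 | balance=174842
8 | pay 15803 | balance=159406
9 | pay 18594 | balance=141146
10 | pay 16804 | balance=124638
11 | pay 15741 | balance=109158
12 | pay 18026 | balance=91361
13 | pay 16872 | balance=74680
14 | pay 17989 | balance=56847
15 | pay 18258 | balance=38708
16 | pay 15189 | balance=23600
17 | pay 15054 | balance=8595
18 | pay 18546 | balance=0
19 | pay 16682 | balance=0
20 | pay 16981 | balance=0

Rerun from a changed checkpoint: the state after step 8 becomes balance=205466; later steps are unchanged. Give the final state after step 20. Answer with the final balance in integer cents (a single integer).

state after step 8 := balance=205466
9 | pay 18594 | balance=187303
10 | pay 16804 | balance=170892
11 | pay 15741 | balance=155509
12 | pay 18026 | balance=137809
13 | pay 16872 | balance=121226
14 | pay 17989 | balance=103491
15 | pay 18258 | balance=85450
16 | pay 15189 | balance=70440
17 | pay 15054 | balance=55533
18 | pay 18546 | balance=37103
19 | pay 16682 | balance=20498
20 | pay 16981 | balance=3560

3560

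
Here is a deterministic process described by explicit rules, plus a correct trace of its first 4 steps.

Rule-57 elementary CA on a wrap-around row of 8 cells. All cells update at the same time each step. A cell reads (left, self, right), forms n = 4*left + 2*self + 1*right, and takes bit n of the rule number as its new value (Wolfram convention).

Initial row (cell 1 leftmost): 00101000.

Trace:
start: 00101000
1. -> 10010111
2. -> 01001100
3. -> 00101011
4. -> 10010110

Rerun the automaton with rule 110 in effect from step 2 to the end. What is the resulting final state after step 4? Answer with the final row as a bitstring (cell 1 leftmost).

00101111

(re-executing steps 2..4 under rule 110; state before step 2: 10010111)
2. -> 10111100
3. -> 11100101
4. -> 00101111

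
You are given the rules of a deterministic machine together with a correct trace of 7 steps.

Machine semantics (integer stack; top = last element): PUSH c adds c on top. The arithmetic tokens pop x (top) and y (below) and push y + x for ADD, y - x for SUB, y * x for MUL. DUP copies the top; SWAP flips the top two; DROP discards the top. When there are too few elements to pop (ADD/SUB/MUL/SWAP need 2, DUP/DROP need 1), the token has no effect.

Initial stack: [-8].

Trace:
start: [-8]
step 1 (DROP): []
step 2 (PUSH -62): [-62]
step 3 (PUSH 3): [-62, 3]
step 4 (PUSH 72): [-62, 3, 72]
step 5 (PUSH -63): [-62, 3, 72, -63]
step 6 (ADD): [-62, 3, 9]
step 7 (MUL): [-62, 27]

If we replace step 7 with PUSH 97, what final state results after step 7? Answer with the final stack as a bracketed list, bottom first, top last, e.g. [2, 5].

[-62, 3, 9, 97]

(re-executing from step 7 with the substitution; state before step 7: [-62, 3, 9])
step 7 (PUSH 97): [-62, 3, 9, 97]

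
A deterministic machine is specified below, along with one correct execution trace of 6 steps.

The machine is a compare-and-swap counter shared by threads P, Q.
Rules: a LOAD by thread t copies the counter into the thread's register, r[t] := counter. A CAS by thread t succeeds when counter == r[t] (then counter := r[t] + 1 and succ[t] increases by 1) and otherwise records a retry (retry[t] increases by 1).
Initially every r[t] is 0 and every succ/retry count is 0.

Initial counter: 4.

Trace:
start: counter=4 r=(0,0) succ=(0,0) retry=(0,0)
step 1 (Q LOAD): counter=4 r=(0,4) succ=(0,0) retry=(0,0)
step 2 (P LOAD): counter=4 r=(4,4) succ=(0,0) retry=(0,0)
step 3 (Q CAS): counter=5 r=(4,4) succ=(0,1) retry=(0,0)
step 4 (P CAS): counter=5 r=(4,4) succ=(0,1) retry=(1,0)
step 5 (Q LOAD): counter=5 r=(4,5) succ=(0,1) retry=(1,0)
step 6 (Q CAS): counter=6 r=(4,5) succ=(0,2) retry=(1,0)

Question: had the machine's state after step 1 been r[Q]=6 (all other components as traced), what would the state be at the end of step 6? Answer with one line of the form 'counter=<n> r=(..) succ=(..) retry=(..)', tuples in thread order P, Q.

counter=6 r=(4,5) succ=(1,1) retry=(0,1)

state after step 1 := counter=4 r=(0,6) succ=(0,0) retry=(0,0)
step 2 (P LOAD): counter=4 r=(4,6) succ=(0,0) retry=(0,0)
step 3 (Q CAS): counter=4 r=(4,6) succ=(0,0) retry=(0,1)
step 4 (P CAS): counter=5 r=(4,6) succ=(1,0) retry=(0,1)
step 5 (Q LOAD): counter=5 r=(4,5) succ=(1,0) retry=(0,1)
step 6 (Q CAS): counter=6 r=(4,5) succ=(1,1) retry=(0,1)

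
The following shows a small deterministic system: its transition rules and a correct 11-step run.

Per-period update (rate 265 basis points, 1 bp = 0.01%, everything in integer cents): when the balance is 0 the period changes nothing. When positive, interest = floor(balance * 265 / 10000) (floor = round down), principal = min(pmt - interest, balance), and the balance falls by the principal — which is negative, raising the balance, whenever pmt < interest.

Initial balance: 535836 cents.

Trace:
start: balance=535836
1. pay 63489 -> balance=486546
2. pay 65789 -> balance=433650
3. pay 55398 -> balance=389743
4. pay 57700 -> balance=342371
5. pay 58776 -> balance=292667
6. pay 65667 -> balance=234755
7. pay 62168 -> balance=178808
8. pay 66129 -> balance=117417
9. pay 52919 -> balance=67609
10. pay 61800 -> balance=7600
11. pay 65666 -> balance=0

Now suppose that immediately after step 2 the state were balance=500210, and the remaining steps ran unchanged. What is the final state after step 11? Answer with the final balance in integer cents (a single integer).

26360

state after step 2 := balance=500210
3. pay 55398 -> balance=458067
4. pay 57700 -> balance=412505
5. pay 58776 -> balance=364660
6. pay 65667 -> balance=308656
7. pay 62168 -> balance=254667
8. pay 66129 -> balance=195286
9. pay 52919 -> balance=147542
10. pay 61800 -> balance=89651
11. pay 65666 -> balance=26360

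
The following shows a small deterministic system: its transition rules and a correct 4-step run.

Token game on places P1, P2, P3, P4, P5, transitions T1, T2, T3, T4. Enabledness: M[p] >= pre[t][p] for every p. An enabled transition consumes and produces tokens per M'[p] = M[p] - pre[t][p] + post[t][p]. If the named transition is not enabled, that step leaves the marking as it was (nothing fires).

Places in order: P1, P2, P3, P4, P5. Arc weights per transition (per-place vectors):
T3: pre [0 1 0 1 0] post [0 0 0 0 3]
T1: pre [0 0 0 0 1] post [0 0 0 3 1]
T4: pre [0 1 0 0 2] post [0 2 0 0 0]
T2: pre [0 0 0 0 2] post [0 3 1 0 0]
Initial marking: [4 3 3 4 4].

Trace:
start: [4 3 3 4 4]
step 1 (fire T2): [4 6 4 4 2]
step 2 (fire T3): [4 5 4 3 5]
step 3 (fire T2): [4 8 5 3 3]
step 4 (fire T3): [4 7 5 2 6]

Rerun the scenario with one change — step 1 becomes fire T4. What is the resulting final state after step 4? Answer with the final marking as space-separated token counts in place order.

4 5 4 2 6

(re-executing from step 1 with the substitution; state before step 1: [4 3 3 4 4])
step 1 (fire T4): [4 4 3 4 2]
step 2 (fire T3): [4 3 3 3 5]
step 3 (fire T2): [4 6 4 3 3]
step 4 (fire T3): [4 5 4 2 6]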